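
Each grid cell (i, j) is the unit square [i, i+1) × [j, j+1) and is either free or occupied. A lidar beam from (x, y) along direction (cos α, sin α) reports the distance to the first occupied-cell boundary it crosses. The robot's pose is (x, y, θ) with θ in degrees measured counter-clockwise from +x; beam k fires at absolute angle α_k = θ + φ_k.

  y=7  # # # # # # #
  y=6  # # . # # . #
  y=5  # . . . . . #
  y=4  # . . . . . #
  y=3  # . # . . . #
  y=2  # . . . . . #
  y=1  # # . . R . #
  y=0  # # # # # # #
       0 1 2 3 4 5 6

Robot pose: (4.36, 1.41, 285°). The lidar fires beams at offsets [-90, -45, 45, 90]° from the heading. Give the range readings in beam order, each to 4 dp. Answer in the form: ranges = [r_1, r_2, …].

beam 1: φ=-90°, α=195°
  d=(-0.9659,-0.2588)  start (4,1)  tX=0.3727 tY=1.5841  stride 1/|dx|=1.0353 1/|dy|=3.8637
    cross x-line → (3,1), t=0.3727
    cross x-line → (2,1), t=1.4080
    cross y-line → (2,0), t=1.5841 (wall)
  → r_1 = 1.5841
beam 2: φ=-45°, α=240°
  d=(-0.5000,-0.8660)  start (4,1)  tX=0.7200 tY=0.4734  stride 1/|dx|=2.0000 1/|dy|=1.1547
    cross y-line → (4,0), t=0.4734 (wall)
  → r_2 = 0.4734
beam 3: φ=45°, α=330°
  d=(0.8660,-0.5000)  start (4,1)  tX=0.7390 tY=0.8200  stride 1/|dx|=1.1547 1/|dy|=2.0000
    cross x-line → (5,1), t=0.7390
    cross y-line → (5,0), t=0.8200 (wall)
  → r_3 = 0.8200
beam 4: φ=90°, α=15°
  d=(0.9659,0.2588)  start (4,1)  tX=0.6626 tY=2.2796  stride 1/|dx|=1.0353 1/|dy|=3.8637
    cross x-line → (5,1), t=0.6626
    cross x-line → (6,1), t=1.6979 (wall)
  → r_4 = 1.6979

ranges = [1.5841, 0.4734, 0.8200, 1.6979]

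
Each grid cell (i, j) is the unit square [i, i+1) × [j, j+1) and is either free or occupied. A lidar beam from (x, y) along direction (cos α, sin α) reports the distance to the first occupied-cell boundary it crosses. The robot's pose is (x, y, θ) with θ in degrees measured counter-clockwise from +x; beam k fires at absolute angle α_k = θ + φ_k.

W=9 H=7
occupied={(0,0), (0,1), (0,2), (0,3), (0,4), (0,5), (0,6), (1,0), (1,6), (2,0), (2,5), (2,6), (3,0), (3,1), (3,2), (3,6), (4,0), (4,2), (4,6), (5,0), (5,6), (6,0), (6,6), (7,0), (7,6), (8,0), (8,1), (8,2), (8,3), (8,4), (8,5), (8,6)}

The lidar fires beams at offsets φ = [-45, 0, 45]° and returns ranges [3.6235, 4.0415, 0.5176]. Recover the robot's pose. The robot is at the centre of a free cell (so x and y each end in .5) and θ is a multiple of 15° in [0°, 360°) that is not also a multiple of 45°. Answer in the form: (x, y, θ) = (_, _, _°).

(x, y, θ) = (5.5, 2.5, 120°)

The pose lattice has 31·16 = 496 candidates. Test each by forward raycasting.
  (5.5, 5.5, 255°): beam 1 = 5.1962 ≠ 3.6235 ✗
  (4.5, 1.5, 330°): beam 1 = 0.5176 ≠ 3.6235 ✗
  (5.5, 3.5, 330°): beam 1 = 2.5882 ≠ 3.6235 ✗
  …
  (5.5, 2.5, 120°): r_1=3.6235, r_2=4.0415, r_3=0.5176 — all match ✓
Only this pose fits every beam.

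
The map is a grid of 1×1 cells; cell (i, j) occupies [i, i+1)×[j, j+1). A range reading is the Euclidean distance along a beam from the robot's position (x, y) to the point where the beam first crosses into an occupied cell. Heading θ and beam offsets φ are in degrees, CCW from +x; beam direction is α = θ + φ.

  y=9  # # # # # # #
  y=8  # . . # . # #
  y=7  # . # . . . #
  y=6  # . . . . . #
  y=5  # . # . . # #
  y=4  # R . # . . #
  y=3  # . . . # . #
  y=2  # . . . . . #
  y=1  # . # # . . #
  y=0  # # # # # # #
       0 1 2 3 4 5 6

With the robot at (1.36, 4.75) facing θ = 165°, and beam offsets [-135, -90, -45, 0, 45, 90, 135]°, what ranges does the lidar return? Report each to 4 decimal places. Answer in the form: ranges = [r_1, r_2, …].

beam 1: φ=-135°, α=30°
  direction (0.8660, 0.5000); cell (1,4); t to first gridline: x 0.7390, y 0.5000 (then +1.1547 / +2.0000)
    (1,5) via y @ 0.5000
    (2,5) via x @ 0.7390  # hit
  → r_1 = 0.7390
beam 2: φ=-90°, α=75°
  direction (0.2588, 0.9659); cell (1,4); t to first gridline: x 2.4728, y 0.2588 (then +3.8637 / +1.0353)
    (1,5) via y @ 0.2588
    (1,6) via y @ 1.2941
    (1,7) via y @ 2.3294
    (2,7) via x @ 2.4728  # hit
  → r_2 = 2.4728
beam 3: φ=-45°, α=120°
  direction (-0.5000, 0.8660); cell (1,4); t to first gridline: x 0.7200, y 0.2887 (then +2.0000 / +1.1547)
    (1,5) via y @ 0.2887
    (0,5) via x @ 0.7200  # hit
  → r_3 = 0.7200
beam 4: φ=0°, α=165°
  direction (-0.9659, 0.2588); cell (1,4); t to first gridline: x 0.3727, y 0.9659 (then +1.0353 / +3.8637)
    (0,4) via x @ 0.3727  # hit
  → r_4 = 0.3727
beam 5: φ=45°, α=210°
  direction (-0.8660, -0.5000); cell (1,4); t to first gridline: x 0.4157, y 1.5000 (then +1.1547 / +2.0000)
    (0,4) via x @ 0.4157  # hit
  → r_5 = 0.4157
beam 6: φ=90°, α=255°
  direction (-0.2588, -0.9659); cell (1,4); t to first gridline: x 1.3909, y 0.7765 (then +3.8637 / +1.0353)
    (1,3) via y @ 0.7765
    (0,3) via x @ 1.3909  # hit
  → r_6 = 1.3909
beam 7: φ=135°, α=300°
  direction (0.5000, -0.8660); cell (1,4); t to first gridline: x 1.2800, y 0.8660 (then +2.0000 / +1.1547)
    (1,3) via y @ 0.8660
    (2,3) via x @ 1.2800
    (2,2) via y @ 2.0207
    (2,1) via y @ 3.1754  # hit
  → r_7 = 3.1754

ranges = [0.7390, 2.4728, 0.7200, 0.3727, 0.4157, 1.3909, 3.1754]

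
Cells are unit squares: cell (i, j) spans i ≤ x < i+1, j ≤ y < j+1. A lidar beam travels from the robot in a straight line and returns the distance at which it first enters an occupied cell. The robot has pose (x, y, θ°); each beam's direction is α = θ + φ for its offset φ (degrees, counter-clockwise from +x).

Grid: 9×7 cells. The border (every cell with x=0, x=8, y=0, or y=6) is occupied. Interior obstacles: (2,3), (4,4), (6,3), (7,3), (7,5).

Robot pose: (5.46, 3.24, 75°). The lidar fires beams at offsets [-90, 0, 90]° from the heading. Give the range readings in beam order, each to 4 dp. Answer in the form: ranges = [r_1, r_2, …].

beam 1: φ=-90°, α=345°
  dir = (cos 345°, sin 345°) = (0.9659, -0.2588); from cell (5,3)
  next x-line at t=0.5590, next y-line at t=0.9273; Δt_x=1.0353, Δt_y=3.8637
    x: enter (6,3) at t=0.5590 ← occupied
  → r_1 = 0.5590
beam 2: φ=0°, α=75°
  dir = (cos 75°, sin 75°) = (0.2588, 0.9659); from cell (5,3)
  next x-line at t=2.0864, next y-line at t=0.7868; Δt_x=3.8637, Δt_y=1.0353
    y: enter (5,4) at t=0.7868
    y: enter (5,5) at t=1.8221
    x: enter (6,5) at t=2.0864
    y: enter (6,6) at t=2.8574 ← occupied
  → r_2 = 2.8574
beam 3: φ=90°, α=165°
  dir = (cos 165°, sin 165°) = (-0.9659, 0.2588); from cell (5,3)
  next x-line at t=0.4762, next y-line at t=2.9364; Δt_x=1.0353, Δt_y=3.8637
    x: enter (4,3) at t=0.4762
    x: enter (3,3) at t=1.5115
    x: enter (2,3) at t=2.5468 ← occupied
  → r_3 = 2.5468

ranges = [0.5590, 2.8574, 2.5468]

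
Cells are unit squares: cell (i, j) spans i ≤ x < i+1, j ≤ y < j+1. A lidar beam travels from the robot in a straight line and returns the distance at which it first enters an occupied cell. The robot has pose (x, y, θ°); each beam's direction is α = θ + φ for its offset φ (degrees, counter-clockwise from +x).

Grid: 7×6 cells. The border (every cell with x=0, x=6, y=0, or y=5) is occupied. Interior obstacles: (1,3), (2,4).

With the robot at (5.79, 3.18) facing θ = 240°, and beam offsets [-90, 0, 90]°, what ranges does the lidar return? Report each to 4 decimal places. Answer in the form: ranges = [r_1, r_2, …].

ranges = [3.2216, 2.5172, 0.2425]

beam 1: φ=-90°, α=150°
  direction (-0.8660, 0.5000); cell (5,3); t to first gridline: x 0.9122, y 1.6400 (then +1.1547 / +2.0000)
    (4,3) via x @ 0.9122
    (4,4) via y @ 1.6400
    (3,4) via x @ 2.0669
    (2,4) via x @ 3.2216  # hit
  → r_1 = 3.2216
beam 2: φ=0°, α=240°
  direction (-0.5000, -0.8660); cell (5,3); t to first gridline: x 1.5800, y 0.2078 (then +2.0000 / +1.1547)
    (5,2) via y @ 0.2078
    (5,1) via y @ 1.3625
    (4,1) via x @ 1.5800
    (4,0) via y @ 2.5172  # hit
  → r_2 = 2.5172
beam 3: φ=90°, α=330°
  direction (0.8660, -0.5000); cell (5,3); t to first gridline: x 0.2425, y 0.3600 (then +1.1547 / +2.0000)
    (6,3) via x @ 0.2425  # hit
  → r_3 = 0.2425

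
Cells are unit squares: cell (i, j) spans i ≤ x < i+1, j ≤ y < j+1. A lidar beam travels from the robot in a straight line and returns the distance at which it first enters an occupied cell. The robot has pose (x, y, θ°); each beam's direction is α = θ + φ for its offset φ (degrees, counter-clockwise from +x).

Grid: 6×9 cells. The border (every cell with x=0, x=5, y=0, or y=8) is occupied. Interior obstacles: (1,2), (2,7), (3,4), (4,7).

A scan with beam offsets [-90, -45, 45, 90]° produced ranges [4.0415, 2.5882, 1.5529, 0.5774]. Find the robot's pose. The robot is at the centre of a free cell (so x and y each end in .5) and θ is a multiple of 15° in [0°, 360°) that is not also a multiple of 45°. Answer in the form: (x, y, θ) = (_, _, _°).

(x, y, θ) = (1.5, 6.5, 60°)

Candidates: 24 free-cell centres × 16 headings = 384 poses. Raycast each; keep the one whose scan matches to 4 dp.
  (3.5, 3.5, 300°): beam 1 = 1.7321 ≠ 4.0415 ✗
  (4.5, 5.5, 120°): beam 1 = 0.5774 ≠ 4.0415 ✗
  (1.5, 6.5, 105°): beam 1 = 2.5882 ≠ 4.0415 ✗
  …
  (1.5, 6.5, 60°): r_1=4.0415, r_2=2.5882, r_3=1.5529, r_4=0.5774 — all match ✓
Only this pose fits every beam.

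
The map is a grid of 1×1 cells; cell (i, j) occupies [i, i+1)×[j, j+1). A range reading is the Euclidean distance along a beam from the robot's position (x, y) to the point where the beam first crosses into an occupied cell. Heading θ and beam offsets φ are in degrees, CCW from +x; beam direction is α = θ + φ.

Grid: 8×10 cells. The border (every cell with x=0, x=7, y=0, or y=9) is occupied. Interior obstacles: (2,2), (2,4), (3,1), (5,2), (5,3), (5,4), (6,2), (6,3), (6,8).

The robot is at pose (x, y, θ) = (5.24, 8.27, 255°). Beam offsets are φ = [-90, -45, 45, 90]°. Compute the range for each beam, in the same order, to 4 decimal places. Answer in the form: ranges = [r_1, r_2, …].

beam 1: φ=-90°, α=165°
  d=(-0.9659,0.2588)  start (5,8)  tX=0.2485 tY=2.8205  stride 1/|dx|=1.0353 1/|dy|=3.8637
    cross x-line → (4,8), t=0.2485
    cross x-line → (3,8), t=1.2837
    cross x-line → (2,8), t=2.3190
    cross y-line → (2,9), t=2.8205 (wall)
  → r_1 = 2.8205
beam 2: φ=-45°, α=210°
  d=(-0.8660,-0.5000)  start (5,8)  tX=0.2771 tY=0.5400  stride 1/|dx|=1.1547 1/|dy|=2.0000
    cross x-line → (4,8), t=0.2771
    cross y-line → (4,7), t=0.5400
    cross x-line → (3,7), t=1.4318
    cross y-line → (3,6), t=2.5400
    cross x-line → (2,6), t=2.5865
    cross x-line → (1,6), t=3.7412
    cross y-line → (1,5), t=4.5400
    cross x-line → (0,5), t=4.8959 (wall)
  → r_2 = 4.8959
beam 3: φ=45°, α=300°
  d=(0.5000,-0.8660)  start (5,8)  tX=1.5200 tY=0.3118  stride 1/|dx|=2.0000 1/|dy|=1.1547
    cross y-line → (5,7), t=0.3118
    cross y-line → (5,6), t=1.4665
    cross x-line → (6,6), t=1.5200
    cross y-line → (6,5), t=2.6212
    cross x-line → (7,5), t=3.5200 (wall)
  → r_3 = 3.5200
beam 4: φ=90°, α=345°
  d=(0.9659,-0.2588)  start (5,8)  tX=0.7868 tY=1.0432  stride 1/|dx|=1.0353 1/|dy|=3.8637
    cross x-line → (6,8), t=0.7868 (wall)
  → r_4 = 0.7868

ranges = [2.8205, 4.8959, 3.5200, 0.7868]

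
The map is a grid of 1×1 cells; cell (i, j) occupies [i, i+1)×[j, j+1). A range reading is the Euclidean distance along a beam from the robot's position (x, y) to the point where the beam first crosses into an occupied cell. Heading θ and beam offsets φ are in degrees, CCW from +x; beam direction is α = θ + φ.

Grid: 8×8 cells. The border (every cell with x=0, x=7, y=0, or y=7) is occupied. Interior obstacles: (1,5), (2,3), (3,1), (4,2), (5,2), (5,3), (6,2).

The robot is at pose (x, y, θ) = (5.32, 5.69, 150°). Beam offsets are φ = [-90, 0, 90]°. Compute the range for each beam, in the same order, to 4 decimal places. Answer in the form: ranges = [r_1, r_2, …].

ranges = [1.5127, 2.6200, 4.2608]

beam 1: φ=-90°, α=60°
  dir = (cos 60°, sin 60°) = (0.5000, 0.8660); from cell (5,5)
  next x-line at t=1.3600, next y-line at t=0.3580; Δt_x=2.0000, Δt_y=1.1547
    y: enter (5,6) at t=0.3580
    x: enter (6,6) at t=1.3600
    y: enter (6,7) at t=1.5127 ← occupied
  → r_1 = 1.5127
beam 2: φ=0°, α=150°
  dir = (cos 150°, sin 150°) = (-0.8660, 0.5000); from cell (5,5)
  next x-line at t=0.3695, next y-line at t=0.6200; Δt_x=1.1547, Δt_y=2.0000
    x: enter (4,5) at t=0.3695
    y: enter (4,6) at t=0.6200
    x: enter (3,6) at t=1.5242
    y: enter (3,7) at t=2.6200 ← occupied
  → r_2 = 2.6200
beam 3: φ=90°, α=240°
  dir = (cos 240°, sin 240°) = (-0.5000, -0.8660); from cell (5,5)
  next x-line at t=0.6400, next y-line at t=0.7967; Δt_x=2.0000, Δt_y=1.1547
    x: enter (4,5) at t=0.6400
    y: enter (4,4) at t=0.7967
    y: enter (4,3) at t=1.9514
    x: enter (3,3) at t=2.6400
    y: enter (3,2) at t=3.1061
    y: enter (3,1) at t=4.2608 ← occupied
  → r_3 = 4.2608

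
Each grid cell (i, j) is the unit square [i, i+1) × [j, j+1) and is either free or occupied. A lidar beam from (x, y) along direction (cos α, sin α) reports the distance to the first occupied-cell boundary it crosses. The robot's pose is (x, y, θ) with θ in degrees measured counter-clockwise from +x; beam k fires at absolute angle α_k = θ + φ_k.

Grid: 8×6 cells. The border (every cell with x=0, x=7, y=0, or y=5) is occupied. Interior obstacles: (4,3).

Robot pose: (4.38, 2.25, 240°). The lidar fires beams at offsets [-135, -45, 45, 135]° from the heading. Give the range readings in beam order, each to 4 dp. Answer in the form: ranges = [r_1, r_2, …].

beam 1: φ=-135°, α=105°
  dir = (cos 105°, sin 105°) = (-0.2588, 0.9659); from cell (4,2)
  next x-line at t=1.4682, next y-line at t=0.7765; Δt_x=3.8637, Δt_y=1.0353
    y: enter (4,3) at t=0.7765 ← occupied
  → r_1 = 0.7765
beam 2: φ=-45°, α=195°
  dir = (cos 195°, sin 195°) = (-0.9659, -0.2588); from cell (4,2)
  next x-line at t=0.3934, next y-line at t=0.9659; Δt_x=1.0353, Δt_y=3.8637
    x: enter (3,2) at t=0.3934
    y: enter (3,1) at t=0.9659
    x: enter (2,1) at t=1.4287
    x: enter (1,1) at t=2.4640
    x: enter (0,1) at t=3.4992 ← occupied
  → r_2 = 3.4992
beam 3: φ=45°, α=285°
  dir = (cos 285°, sin 285°) = (0.2588, -0.9659); from cell (4,2)
  next x-line at t=2.3955, next y-line at t=0.2588; Δt_x=3.8637, Δt_y=1.0353
    y: enter (4,1) at t=0.2588
    y: enter (4,0) at t=1.2941 ← occupied
  → r_3 = 1.2941
beam 4: φ=135°, α=15°
  dir = (cos 15°, sin 15°) = (0.9659, 0.2588); from cell (4,2)
  next x-line at t=0.6419, next y-line at t=2.8978; Δt_x=1.0353, Δt_y=3.8637
    x: enter (5,2) at t=0.6419
    x: enter (6,2) at t=1.6771
    x: enter (7,2) at t=2.7124 ← occupied
  → r_4 = 2.7124

ranges = [0.7765, 3.4992, 1.2941, 2.7124]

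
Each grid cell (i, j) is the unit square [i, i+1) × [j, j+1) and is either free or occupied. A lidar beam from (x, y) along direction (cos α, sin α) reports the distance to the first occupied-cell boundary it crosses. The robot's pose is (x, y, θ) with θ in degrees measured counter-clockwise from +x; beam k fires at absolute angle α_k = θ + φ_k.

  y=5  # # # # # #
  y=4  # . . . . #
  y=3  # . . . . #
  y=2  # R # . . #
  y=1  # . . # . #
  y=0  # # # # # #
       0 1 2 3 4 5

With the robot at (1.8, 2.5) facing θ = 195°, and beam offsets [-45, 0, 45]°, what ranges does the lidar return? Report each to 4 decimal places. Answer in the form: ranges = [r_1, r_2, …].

beam 1: φ=-45°, α=150°
  direction (-0.8660, 0.5000); cell (1,2); t to first gridline: x 0.9238, y 1.0000 (then +1.1547 / +2.0000)
    (0,2) via x @ 0.9238  # hit
  → r_1 = 0.9238
beam 2: φ=0°, α=195°
  direction (-0.9659, -0.2588); cell (1,2); t to first gridline: x 0.8282, y 1.9319 (then +1.0353 / +3.8637)
    (0,2) via x @ 0.8282  # hit
  → r_2 = 0.8282
beam 3: φ=45°, α=240°
  direction (-0.5000, -0.8660); cell (1,2); t to first gridline: x 1.6000, y 0.5774 (then +2.0000 / +1.1547)
    (1,1) via y @ 0.5774
    (0,1) via x @ 1.6000  # hit
  → r_3 = 1.6000

ranges = [0.9238, 0.8282, 1.6000]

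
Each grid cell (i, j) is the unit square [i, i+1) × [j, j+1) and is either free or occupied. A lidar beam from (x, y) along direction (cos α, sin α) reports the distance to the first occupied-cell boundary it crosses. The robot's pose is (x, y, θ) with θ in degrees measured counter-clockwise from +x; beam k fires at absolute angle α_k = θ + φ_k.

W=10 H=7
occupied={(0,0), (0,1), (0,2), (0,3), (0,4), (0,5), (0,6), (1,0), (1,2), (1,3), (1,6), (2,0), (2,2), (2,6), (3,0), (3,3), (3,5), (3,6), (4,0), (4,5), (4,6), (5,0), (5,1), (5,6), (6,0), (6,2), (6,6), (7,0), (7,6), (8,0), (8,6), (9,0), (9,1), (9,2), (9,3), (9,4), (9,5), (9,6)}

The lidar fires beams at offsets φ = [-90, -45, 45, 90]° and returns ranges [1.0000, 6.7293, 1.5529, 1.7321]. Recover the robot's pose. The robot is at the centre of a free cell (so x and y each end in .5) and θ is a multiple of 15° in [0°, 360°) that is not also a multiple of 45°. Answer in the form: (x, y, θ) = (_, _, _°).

The pose lattice has 32·16 = 512 candidates. Test each by forward raycasting.
  (7.5, 3.5, 330°): beam 2 = 2.5882 ≠ 6.7293 ✗
  (4.5, 1.5, 30°): beam 1 = 0.5774 ≠ 1.0000 ✗
  (4.5, 4.5, 300°): beam 2 = 3.6235 ≠ 6.7293 ✗
  …
  (2.5, 4.5, 30°): r_1=1.0000, r_2=6.7293, r_3=1.5529, r_4=1.7321 — all match ✓
No second candidate reproduces the full scan.

(x, y, θ) = (2.5, 4.5, 30°)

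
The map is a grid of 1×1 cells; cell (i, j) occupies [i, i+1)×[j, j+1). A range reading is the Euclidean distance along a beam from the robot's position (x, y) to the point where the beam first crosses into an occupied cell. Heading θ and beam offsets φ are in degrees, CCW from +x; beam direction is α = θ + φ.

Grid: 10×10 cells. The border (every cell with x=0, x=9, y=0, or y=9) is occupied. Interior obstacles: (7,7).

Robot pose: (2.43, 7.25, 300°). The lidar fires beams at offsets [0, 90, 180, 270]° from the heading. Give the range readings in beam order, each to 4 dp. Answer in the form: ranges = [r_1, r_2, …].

ranges = [7.2169, 3.5000, 2.0207, 1.6512]

beam 1: φ=0°, α=300°
  cosα=0.5000 sinα=-0.8660 | (2,7) | tMaxX 1.1400 tMaxY 0.2887 | tΔX 2.0000 tΔY 1.1547
    t=0.2887 [y] (2,6)
    t=1.1400 [x] (3,6)
    t=1.4434 [y] (3,5)
    t=2.5981 [y] (3,4)
    t=3.1400 [x] (4,4)
    t=3.7528 [y] (4,3)
    t=4.9075 [y] (4,2)
    t=5.1400 [x] (5,2)
    t=6.0622 [y] (5,1)
    t=7.1400 [x] (6,1)
    t=7.2169 [y] (6,0) — stop
  → r_1 = 7.2169
beam 2: φ=90°, α=30°
  cosα=0.8660 sinα=0.5000 | (2,7) | tMaxX 0.6582 tMaxY 1.5000 | tΔX 1.1547 tΔY 2.0000
    t=0.6582 [x] (3,7)
    t=1.5000 [y] (3,8)
    t=1.8129 [x] (4,8)
    t=2.9676 [x] (5,8)
    t=3.5000 [y] (5,9) — stop
  → r_2 = 3.5000
beam 3: φ=180°, α=120°
  cosα=-0.5000 sinα=0.8660 | (2,7) | tMaxX 0.8600 tMaxY 0.8660 | tΔX 2.0000 tΔY 1.1547
    t=0.8600 [x] (1,7)
    t=0.8660 [y] (1,8)
    t=2.0207 [y] (1,9) — stop
  → r_3 = 2.0207
beam 4: φ=270°, α=210°
  cosα=-0.8660 sinα=-0.5000 | (2,7) | tMaxX 0.4965 tMaxY 0.5000 | tΔX 1.1547 tΔY 2.0000
    t=0.4965 [x] (1,7)
    t=0.5000 [y] (1,6)
    t=1.6512 [x] (0,6) — stop
  → r_4 = 1.6512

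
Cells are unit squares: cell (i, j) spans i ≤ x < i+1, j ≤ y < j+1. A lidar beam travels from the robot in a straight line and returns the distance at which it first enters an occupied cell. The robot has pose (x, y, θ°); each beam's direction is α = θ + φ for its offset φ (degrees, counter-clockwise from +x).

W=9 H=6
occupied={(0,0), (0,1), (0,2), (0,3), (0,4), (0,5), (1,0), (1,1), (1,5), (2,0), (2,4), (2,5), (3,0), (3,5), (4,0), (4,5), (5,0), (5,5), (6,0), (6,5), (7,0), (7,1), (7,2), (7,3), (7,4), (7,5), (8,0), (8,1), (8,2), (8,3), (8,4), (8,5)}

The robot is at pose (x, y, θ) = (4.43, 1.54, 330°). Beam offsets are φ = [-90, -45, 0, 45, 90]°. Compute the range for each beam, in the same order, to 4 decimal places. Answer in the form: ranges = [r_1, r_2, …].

ranges = [0.6235, 0.5590, 1.0800, 2.6607, 3.9953]

beam 1: φ=-90°, α=240°
  direction (-0.5000, -0.8660); cell (4,1); t to first gridline: x 0.8600, y 0.6235 (then +2.0000 / +1.1547)
    (4,0) via y @ 0.6235  # hit
  → r_1 = 0.6235
beam 2: φ=-45°, α=285°
  direction (0.2588, -0.9659); cell (4,1); t to first gridline: x 2.2023, y 0.5590 (then +3.8637 / +1.0353)
    (4,0) via y @ 0.5590  # hit
  → r_2 = 0.5590
beam 3: φ=0°, α=330°
  direction (0.8660, -0.5000); cell (4,1); t to first gridline: x 0.6582, y 1.0800 (then +1.1547 / +2.0000)
    (5,1) via x @ 0.6582
    (5,0) via y @ 1.0800  # hit
  → r_3 = 1.0800
beam 4: φ=45°, α=15°
  direction (0.9659, 0.2588); cell (4,1); t to first gridline: x 0.5901, y 1.7773 (then +1.0353 / +3.8637)
    (5,1) via x @ 0.5901
    (6,1) via x @ 1.6254
    (6,2) via y @ 1.7773
    (7,2) via x @ 2.6607  # hit
  → r_4 = 2.6607
beam 5: φ=90°, α=60°
  direction (0.5000, 0.8660); cell (4,1); t to first gridline: x 1.1400, y 0.5312 (then +2.0000 / +1.1547)
    (4,2) via y @ 0.5312
    (5,2) via x @ 1.1400
    (5,3) via y @ 1.6859
    (5,4) via y @ 2.8406
    (6,4) via x @ 3.1400
    (6,5) via y @ 3.9953  # hit
  → r_5 = 3.9953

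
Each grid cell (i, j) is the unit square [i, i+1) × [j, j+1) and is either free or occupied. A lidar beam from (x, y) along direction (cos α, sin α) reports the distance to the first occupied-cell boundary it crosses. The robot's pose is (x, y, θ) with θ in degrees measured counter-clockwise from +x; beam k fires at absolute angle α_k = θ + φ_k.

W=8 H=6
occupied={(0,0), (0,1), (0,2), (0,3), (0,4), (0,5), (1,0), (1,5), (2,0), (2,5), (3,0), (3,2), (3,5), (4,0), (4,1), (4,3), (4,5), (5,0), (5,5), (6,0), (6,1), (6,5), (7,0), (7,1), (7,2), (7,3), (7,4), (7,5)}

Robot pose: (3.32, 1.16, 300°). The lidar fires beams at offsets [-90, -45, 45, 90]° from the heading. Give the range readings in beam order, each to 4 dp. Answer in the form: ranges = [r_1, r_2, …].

beam 1: φ=-90°, α=210°
  cosα=-0.8660 sinα=-0.5000 | (3,1) | tMaxX 0.3695 tMaxY 0.3200 | tΔX 1.1547 tΔY 2.0000
    t=0.3200 [y] (3,0) — stop
  → r_1 = 0.3200
beam 2: φ=-45°, α=255°
  cosα=-0.2588 sinα=-0.9659 | (3,1) | tMaxX 1.2364 tMaxY 0.1656 | tΔX 3.8637 tΔY 1.0353
    t=0.1656 [y] (3,0) — stop
  → r_2 = 0.1656
beam 3: φ=45°, α=345°
  cosα=0.9659 sinα=-0.2588 | (3,1) | tMaxX 0.7040 tMaxY 0.6182 | tΔX 1.0353 tΔY 3.8637
    t=0.6182 [y] (3,0) — stop
  → r_3 = 0.6182
beam 4: φ=90°, α=30°
  cosα=0.8660 sinα=0.5000 | (3,1) | tMaxX 0.7852 tMaxY 1.6800 | tΔX 1.1547 tΔY 2.0000
    t=0.7852 [x] (4,1) — stop
  → r_4 = 0.7852

ranges = [0.3200, 0.1656, 0.6182, 0.7852]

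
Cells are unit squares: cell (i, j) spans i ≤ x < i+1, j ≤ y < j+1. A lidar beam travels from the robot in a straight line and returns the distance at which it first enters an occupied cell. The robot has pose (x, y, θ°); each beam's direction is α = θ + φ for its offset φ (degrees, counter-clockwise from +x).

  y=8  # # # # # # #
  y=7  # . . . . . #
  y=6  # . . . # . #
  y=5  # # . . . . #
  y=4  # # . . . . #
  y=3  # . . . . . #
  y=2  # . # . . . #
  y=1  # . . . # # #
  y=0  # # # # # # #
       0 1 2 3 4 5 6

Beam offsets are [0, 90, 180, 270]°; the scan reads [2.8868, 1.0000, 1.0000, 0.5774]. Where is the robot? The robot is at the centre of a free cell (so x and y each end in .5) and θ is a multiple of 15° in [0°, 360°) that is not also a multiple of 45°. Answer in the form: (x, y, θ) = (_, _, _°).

Enumerate (i+0.5, j+0.5, θ) over the 29 free cells and 16 admissible headings. For each, cast all 4 beams and compare to the given ranges.
  (5.5, 3.5, 255°): beam 1 = 1.5529 ≠ 2.8868 ✗
  (1.5, 6.5, 60°): beam 1 = 1.7321 ≠ 2.8868 ✗
  (2.5, 6.5, 15°): beam 1 = 1.5529 ≠ 2.8868 ✗
  (1.5, 3.5, 210°): beam 1 = 0.5774 ≠ 2.8868 ✗
  (5.5, 5.5, 195°): beam 1 = 3.6235 ≠ 2.8868 ✗
  …
  (3.5, 7.5, 210°): r_1=2.8868, r_2=1.0000, r_3=1.0000, r_4=0.5774 — all match ✓
Unique over the lattice → pose = (3.5, 7.5, 210°).

(x, y, θ) = (3.5, 7.5, 210°)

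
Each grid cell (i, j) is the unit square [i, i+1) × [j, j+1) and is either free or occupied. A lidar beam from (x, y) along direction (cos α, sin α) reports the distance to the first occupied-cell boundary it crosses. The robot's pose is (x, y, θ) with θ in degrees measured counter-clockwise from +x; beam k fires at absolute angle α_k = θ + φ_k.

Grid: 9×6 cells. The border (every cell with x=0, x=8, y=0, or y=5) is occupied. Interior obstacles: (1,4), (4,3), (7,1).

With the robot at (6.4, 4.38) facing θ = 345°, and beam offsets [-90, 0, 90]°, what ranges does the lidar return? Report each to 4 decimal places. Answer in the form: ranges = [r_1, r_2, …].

ranges = [3.4992, 1.6564, 0.6419]

beam 1: φ=-90°, α=255°
  d=(-0.2588,-0.9659)  start (6,4)  tX=1.5455 tY=0.3934  stride 1/|dx|=3.8637 1/|dy|=1.0353
    cross y-line → (6,3), t=0.3934
    cross y-line → (6,2), t=1.4287
    cross x-line → (5,2), t=1.5455
    cross y-line → (5,1), t=2.4640
    cross y-line → (5,0), t=3.4992 (wall)
  → r_1 = 3.4992
beam 2: φ=0°, α=345°
  d=(0.9659,-0.2588)  start (6,4)  tX=0.6212 tY=1.4682  stride 1/|dx|=1.0353 1/|dy|=3.8637
    cross x-line → (7,4), t=0.6212
    cross y-line → (7,3), t=1.4682
    cross x-line → (8,3), t=1.6564 (wall)
  → r_2 = 1.6564
beam 3: φ=90°, α=75°
  d=(0.2588,0.9659)  start (6,4)  tX=2.3182 tY=0.6419  stride 1/|dx|=3.8637 1/|dy|=1.0353
    cross y-line → (6,5), t=0.6419 (wall)
  → r_3 = 0.6419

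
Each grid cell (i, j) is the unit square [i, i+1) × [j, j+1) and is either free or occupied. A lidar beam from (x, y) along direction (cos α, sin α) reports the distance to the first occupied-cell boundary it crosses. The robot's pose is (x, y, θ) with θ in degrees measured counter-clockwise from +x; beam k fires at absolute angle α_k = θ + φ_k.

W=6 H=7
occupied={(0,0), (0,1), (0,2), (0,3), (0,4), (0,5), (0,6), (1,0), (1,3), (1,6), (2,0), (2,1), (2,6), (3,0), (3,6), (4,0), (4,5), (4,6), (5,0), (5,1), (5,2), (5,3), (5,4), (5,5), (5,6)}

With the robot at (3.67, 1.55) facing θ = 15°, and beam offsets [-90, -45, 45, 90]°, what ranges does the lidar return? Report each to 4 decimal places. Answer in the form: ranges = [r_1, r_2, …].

ranges = [0.5694, 1.1000, 2.6600, 4.6070]

beam 1: φ=-90°, α=285°
  d=(0.2588,-0.9659)  start (3,1)  tX=1.2750 tY=0.5694  stride 1/|dx|=3.8637 1/|dy|=1.0353
    cross y-line → (3,0), t=0.5694 (wall)
  → r_1 = 0.5694
beam 2: φ=-45°, α=330°
  d=(0.8660,-0.5000)  start (3,1)  tX=0.3811 tY=1.1000  stride 1/|dx|=1.1547 1/|dy|=2.0000
    cross x-line → (4,1), t=0.3811
    cross y-line → (4,0), t=1.1000 (wall)
  → r_2 = 1.1000
beam 3: φ=45°, α=60°
  d=(0.5000,0.8660)  start (3,1)  tX=0.6600 tY=0.5196  stride 1/|dx|=2.0000 1/|dy|=1.1547
    cross y-line → (3,2), t=0.5196
    cross x-line → (4,2), t=0.6600
    cross y-line → (4,3), t=1.6743
    cross x-line → (5,3), t=2.6600 (wall)
  → r_3 = 2.6600
beam 4: φ=90°, α=105°
  d=(-0.2588,0.9659)  start (3,1)  tX=2.5887 tY=0.4659  stride 1/|dx|=3.8637 1/|dy|=1.0353
    cross y-line → (3,2), t=0.4659
    cross y-line → (3,3), t=1.5012
    cross y-line → (3,4), t=2.5364
    cross x-line → (2,4), t=2.5887
    cross y-line → (2,5), t=3.5717
    cross y-line → (2,6), t=4.6070 (wall)
  → r_4 = 4.6070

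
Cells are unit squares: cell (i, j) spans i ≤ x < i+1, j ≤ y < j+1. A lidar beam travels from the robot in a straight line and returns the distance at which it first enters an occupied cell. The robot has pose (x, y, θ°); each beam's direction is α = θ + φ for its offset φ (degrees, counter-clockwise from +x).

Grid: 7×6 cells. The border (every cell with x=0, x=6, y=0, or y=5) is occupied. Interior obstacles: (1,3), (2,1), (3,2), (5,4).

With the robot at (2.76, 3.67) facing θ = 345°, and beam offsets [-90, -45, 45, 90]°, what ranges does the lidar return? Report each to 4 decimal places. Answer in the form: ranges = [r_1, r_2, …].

ranges = [1.7289, 0.7736, 2.5865, 1.3769]

beam 1: φ=-90°, α=255°
  direction (-0.2588, -0.9659); cell (2,3); t to first gridline: x 2.9364, y 0.6936 (then +3.8637 / +1.0353)
    (2,2) via y @ 0.6936
    (2,1) via y @ 1.7289  # hit
  → r_1 = 1.7289
beam 2: φ=-45°, α=300°
  direction (0.5000, -0.8660); cell (2,3); t to first gridline: x 0.4800, y 0.7736 (then +2.0000 / +1.1547)
    (3,3) via x @ 0.4800
    (3,2) via y @ 0.7736  # hit
  → r_2 = 0.7736
beam 3: φ=45°, α=30°
  direction (0.8660, 0.5000); cell (2,3); t to first gridline: x 0.2771, y 0.6600 (then +1.1547 / +2.0000)
    (3,3) via x @ 0.2771
    (3,4) via y @ 0.6600
    (4,4) via x @ 1.4318
    (5,4) via x @ 2.5865  # hit
  → r_3 = 2.5865
beam 4: φ=90°, α=75°
  direction (0.2588, 0.9659); cell (2,3); t to first gridline: x 0.9273, y 0.3416 (then +3.8637 / +1.0353)
    (2,4) via y @ 0.3416
    (3,4) via x @ 0.9273
    (3,5) via y @ 1.3769  # hit
  → r_4 = 1.3769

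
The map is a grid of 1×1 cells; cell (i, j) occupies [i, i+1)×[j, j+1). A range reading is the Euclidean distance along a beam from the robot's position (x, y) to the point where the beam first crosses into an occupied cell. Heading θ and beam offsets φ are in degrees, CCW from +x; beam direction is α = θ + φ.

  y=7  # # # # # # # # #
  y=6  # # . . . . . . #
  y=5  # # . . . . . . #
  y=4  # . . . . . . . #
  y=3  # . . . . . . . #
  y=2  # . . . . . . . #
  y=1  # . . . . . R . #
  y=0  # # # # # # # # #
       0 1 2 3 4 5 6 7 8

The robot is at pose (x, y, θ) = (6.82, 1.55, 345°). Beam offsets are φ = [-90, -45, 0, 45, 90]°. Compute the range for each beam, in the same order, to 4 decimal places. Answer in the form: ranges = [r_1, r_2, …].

beam 1: φ=-90°, α=255°
  direction (-0.2588, -0.9659); cell (6,1); t to first gridline: x 3.1682, y 0.5694 (then +3.8637 / +1.0353)
    (6,0) via y @ 0.5694  # hit
  → r_1 = 0.5694
beam 2: φ=-45°, α=300°
  direction (0.5000, -0.8660); cell (6,1); t to first gridline: x 0.3600, y 0.6351 (then +2.0000 / +1.1547)
    (7,1) via x @ 0.3600
    (7,0) via y @ 0.6351  # hit
  → r_2 = 0.6351
beam 3: φ=0°, α=345°
  direction (0.9659, -0.2588); cell (6,1); t to first gridline: x 0.1863, y 2.1250 (then +1.0353 / +3.8637)
    (7,1) via x @ 0.1863
    (8,1) via x @ 1.2216  # hit
  → r_3 = 1.2216
beam 4: φ=45°, α=30°
  direction (0.8660, 0.5000); cell (6,1); t to first gridline: x 0.2078, y 0.9000 (then +1.1547 / +2.0000)
    (7,1) via x @ 0.2078
    (7,2) via y @ 0.9000
    (8,2) via x @ 1.3625  # hit
  → r_4 = 1.3625
beam 5: φ=90°, α=75°
  direction (0.2588, 0.9659); cell (6,1); t to first gridline: x 0.6955, y 0.4659 (then +3.8637 / +1.0353)
    (6,2) via y @ 0.4659
    (7,2) via x @ 0.6955
    (7,3) via y @ 1.5012
    (7,4) via y @ 2.5364
    (7,5) via y @ 3.5717
    (8,5) via x @ 4.5592  # hit
  → r_5 = 4.5592

ranges = [0.5694, 0.6351, 1.2216, 1.3625, 4.5592]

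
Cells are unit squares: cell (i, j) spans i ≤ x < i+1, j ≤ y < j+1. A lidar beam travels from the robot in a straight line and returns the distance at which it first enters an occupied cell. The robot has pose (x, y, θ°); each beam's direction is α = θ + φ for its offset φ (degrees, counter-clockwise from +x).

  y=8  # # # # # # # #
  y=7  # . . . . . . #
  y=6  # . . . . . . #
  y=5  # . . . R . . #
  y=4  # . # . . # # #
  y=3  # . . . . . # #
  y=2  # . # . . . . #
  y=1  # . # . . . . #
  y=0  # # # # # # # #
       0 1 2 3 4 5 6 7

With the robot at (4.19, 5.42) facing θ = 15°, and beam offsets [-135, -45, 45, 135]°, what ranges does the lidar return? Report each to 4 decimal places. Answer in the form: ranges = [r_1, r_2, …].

ranges = [2.7944, 0.9353, 2.9791, 3.6835]

beam 1: φ=-135°, α=240°
  direction (-0.5000, -0.8660); cell (4,5); t to first gridline: x 0.3800, y 0.4850 (then +2.0000 / +1.1547)
    (3,5) via x @ 0.3800
    (3,4) via y @ 0.4850
    (3,3) via y @ 1.6397
    (2,3) via x @ 2.3800
    (2,2) via y @ 2.7944  # hit
  → r_1 = 2.7944
beam 2: φ=-45°, α=330°
  direction (0.8660, -0.5000); cell (4,5); t to first gridline: x 0.9353, y 0.8400 (then +1.1547 / +2.0000)
    (4,4) via y @ 0.8400
    (5,4) via x @ 0.9353  # hit
  → r_2 = 0.9353
beam 3: φ=45°, α=60°
  direction (0.5000, 0.8660); cell (4,5); t to first gridline: x 1.6200, y 0.6697 (then +2.0000 / +1.1547)
    (4,6) via y @ 0.6697
    (5,6) via x @ 1.6200
    (5,7) via y @ 1.8244
    (5,8) via y @ 2.9791  # hit
  → r_3 = 2.9791
beam 4: φ=135°, α=150°
  direction (-0.8660, 0.5000); cell (4,5); t to first gridline: x 0.2194, y 1.1600 (then +1.1547 / +2.0000)
    (3,5) via x @ 0.2194
    (3,6) via y @ 1.1600
    (2,6) via x @ 1.3741
    (1,6) via x @ 2.5288
    (1,7) via y @ 3.1600
    (0,7) via x @ 3.6835  # hit
  → r_4 = 3.6835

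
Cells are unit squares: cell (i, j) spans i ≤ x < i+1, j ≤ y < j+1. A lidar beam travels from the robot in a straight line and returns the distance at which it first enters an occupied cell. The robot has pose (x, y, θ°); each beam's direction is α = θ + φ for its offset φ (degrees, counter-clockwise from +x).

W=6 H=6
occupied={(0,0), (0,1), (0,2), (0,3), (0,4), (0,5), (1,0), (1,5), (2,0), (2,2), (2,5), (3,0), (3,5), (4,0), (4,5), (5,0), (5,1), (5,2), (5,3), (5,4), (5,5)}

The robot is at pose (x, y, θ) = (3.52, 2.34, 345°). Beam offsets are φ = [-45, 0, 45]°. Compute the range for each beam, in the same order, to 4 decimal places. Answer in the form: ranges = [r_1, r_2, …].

ranges = [1.5473, 1.5322, 1.7090]

beam 1: φ=-45°, α=300°
  direction (0.5000, -0.8660); cell (3,2); t to first gridline: x 0.9600, y 0.3926 (then +2.0000 / +1.1547)
    (3,1) via y @ 0.3926
    (4,1) via x @ 0.9600
    (4,0) via y @ 1.5473  # hit
  → r_1 = 1.5473
beam 2: φ=0°, α=345°
  direction (0.9659, -0.2588); cell (3,2); t to first gridline: x 0.4969, y 1.3137 (then +1.0353 / +3.8637)
    (4,2) via x @ 0.4969
    (4,1) via y @ 1.3137
    (5,1) via x @ 1.5322  # hit
  → r_2 = 1.5322
beam 3: φ=45°, α=30°
  direction (0.8660, 0.5000); cell (3,2); t to first gridline: x 0.5543, y 1.3200 (then +1.1547 / +2.0000)
    (4,2) via x @ 0.5543
    (4,3) via y @ 1.3200
    (5,3) via x @ 1.7090  # hit
  → r_3 = 1.7090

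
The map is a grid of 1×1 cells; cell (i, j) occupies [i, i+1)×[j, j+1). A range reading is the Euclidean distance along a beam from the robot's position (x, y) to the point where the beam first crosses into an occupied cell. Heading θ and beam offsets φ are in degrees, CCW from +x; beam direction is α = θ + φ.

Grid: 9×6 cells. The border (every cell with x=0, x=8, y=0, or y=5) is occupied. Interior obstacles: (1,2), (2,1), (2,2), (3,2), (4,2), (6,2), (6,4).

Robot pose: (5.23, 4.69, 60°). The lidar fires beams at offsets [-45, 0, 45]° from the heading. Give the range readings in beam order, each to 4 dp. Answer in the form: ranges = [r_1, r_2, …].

beam 1: φ=-45°, α=15°
  cosα=0.9659 sinα=0.2588 | (5,4) | tMaxX 0.7972 tMaxY 1.1977 | tΔX 1.0353 tΔY 3.8637
    t=0.7972 [x] (6,4) — stop
  → r_1 = 0.7972
beam 2: φ=0°, α=60°
  cosα=0.5000 sinα=0.8660 | (5,4) | tMaxX 1.5400 tMaxY 0.3580 | tΔX 2.0000 tΔY 1.1547
    t=0.3580 [y] (5,5) — stop
  → r_2 = 0.3580
beam 3: φ=45°, α=105°
  cosα=-0.2588 sinα=0.9659 | (5,4) | tMaxX 0.8887 tMaxY 0.3209 | tΔX 3.8637 tΔY 1.0353
    t=0.3209 [y] (5,5) — stop
  → r_3 = 0.3209

ranges = [0.7972, 0.3580, 0.3209]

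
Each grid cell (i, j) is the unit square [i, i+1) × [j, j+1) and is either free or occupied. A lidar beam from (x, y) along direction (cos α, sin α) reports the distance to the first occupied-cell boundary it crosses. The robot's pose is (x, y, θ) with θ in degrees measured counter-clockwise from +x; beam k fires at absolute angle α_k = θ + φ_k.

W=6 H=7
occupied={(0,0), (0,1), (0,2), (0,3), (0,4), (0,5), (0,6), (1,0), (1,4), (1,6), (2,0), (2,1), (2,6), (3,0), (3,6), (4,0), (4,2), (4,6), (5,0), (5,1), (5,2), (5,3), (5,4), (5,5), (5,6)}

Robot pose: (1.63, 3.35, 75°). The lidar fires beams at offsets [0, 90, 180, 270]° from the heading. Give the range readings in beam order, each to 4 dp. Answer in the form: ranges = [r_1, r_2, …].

beam 1: φ=0°, α=75°
  direction (0.2588, 0.9659); cell (1,3); t to first gridline: x 1.4296, y 0.6729 (then +3.8637 / +1.0353)
    (1,4) via y @ 0.6729  # hit
  → r_1 = 0.6729
beam 2: φ=90°, α=165°
  direction (-0.9659, 0.2588); cell (1,3); t to first gridline: x 0.6522, y 2.5114 (then +1.0353 / +3.8637)
    (0,3) via x @ 0.6522  # hit
  → r_2 = 0.6522
beam 3: φ=180°, α=255°
  direction (-0.2588, -0.9659); cell (1,3); t to first gridline: x 2.4341, y 0.3623 (then +3.8637 / +1.0353)
    (1,2) via y @ 0.3623
    (1,1) via y @ 1.3976
    (1,0) via y @ 2.4329  # hit
  → r_3 = 2.4329
beam 4: φ=270°, α=345°
  direction (0.9659, -0.2588); cell (1,3); t to first gridline: x 0.3831, y 1.3523 (then +1.0353 / +3.8637)
    (2,3) via x @ 0.3831
    (2,2) via y @ 1.3523
    (3,2) via x @ 1.4183
    (4,2) via x @ 2.4536  # hit
  → r_4 = 2.4536

ranges = [0.6729, 0.6522, 2.4329, 2.4536]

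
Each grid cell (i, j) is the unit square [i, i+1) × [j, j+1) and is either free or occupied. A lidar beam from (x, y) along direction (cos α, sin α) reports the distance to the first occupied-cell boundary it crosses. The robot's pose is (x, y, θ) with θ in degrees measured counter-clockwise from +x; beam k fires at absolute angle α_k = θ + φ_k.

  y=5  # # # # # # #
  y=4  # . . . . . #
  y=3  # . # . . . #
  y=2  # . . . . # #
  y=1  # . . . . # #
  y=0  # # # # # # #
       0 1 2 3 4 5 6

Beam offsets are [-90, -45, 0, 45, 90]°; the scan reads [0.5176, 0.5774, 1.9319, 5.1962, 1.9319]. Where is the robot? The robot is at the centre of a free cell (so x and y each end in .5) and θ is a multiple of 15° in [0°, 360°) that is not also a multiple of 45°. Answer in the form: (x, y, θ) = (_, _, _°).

The pose lattice has 17·16 = 272 candidates. Test each by forward raycasting.
  (5.5, 3.5, 300°): beam 1 = 5.0000 ≠ 0.5176 ✗
  (3.5, 2.5, 195°): beam 1 = 2.5882 ≠ 0.5176 ✗
  (3.5, 1.5, 105°): beam 1 = 1.5529 ≠ 0.5176 ✗
  …
  (1.5, 1.5, 345°): r_1=0.5176, r_2=0.5774, r_3=1.9319, r_4=5.1962, r_5=1.9319 — all match ✓
Only this pose fits every beam.

(x, y, θ) = (1.5, 1.5, 345°)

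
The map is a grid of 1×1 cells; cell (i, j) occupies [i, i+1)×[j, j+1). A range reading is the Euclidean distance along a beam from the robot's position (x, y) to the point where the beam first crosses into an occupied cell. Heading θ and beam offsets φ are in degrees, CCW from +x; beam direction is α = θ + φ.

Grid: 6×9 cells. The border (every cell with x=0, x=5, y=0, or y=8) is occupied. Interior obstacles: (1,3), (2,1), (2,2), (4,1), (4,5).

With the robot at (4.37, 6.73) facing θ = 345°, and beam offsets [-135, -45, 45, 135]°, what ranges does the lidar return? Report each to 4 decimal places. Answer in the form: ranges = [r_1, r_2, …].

ranges = [3.8913, 0.8429, 0.7275, 1.4665]

beam 1: φ=-135°, α=210°
  d=(-0.8660,-0.5000)  start (4,6)  tX=0.4272 tY=1.4600  stride 1/|dx|=1.1547 1/|dy|=2.0000
    cross x-line → (3,6), t=0.4272
    cross y-line → (3,5), t=1.4600
    cross x-line → (2,5), t=1.5819
    cross x-line → (1,5), t=2.7366
    cross y-line → (1,4), t=3.4600
    cross x-line → (0,4), t=3.8913 (wall)
  → r_1 = 3.8913
beam 2: φ=-45°, α=300°
  d=(0.5000,-0.8660)  start (4,6)  tX=1.2600 tY=0.8429  stride 1/|dx|=2.0000 1/|dy|=1.1547
    cross y-line → (4,5), t=0.8429 (wall)
  → r_2 = 0.8429
beam 3: φ=45°, α=30°
  d=(0.8660,0.5000)  start (4,6)  tX=0.7275 tY=0.5400  stride 1/|dx|=1.1547 1/|dy|=2.0000
    cross y-line → (4,7), t=0.5400
    cross x-line → (5,7), t=0.7275 (wall)
  → r_3 = 0.7275
beam 4: φ=135°, α=120°
  d=(-0.5000,0.8660)  start (4,6)  tX=0.7400 tY=0.3118  stride 1/|dx|=2.0000 1/|dy|=1.1547
    cross y-line → (4,7), t=0.3118
    cross x-line → (3,7), t=0.7400
    cross y-line → (3,8), t=1.4665 (wall)
  → r_4 = 1.4665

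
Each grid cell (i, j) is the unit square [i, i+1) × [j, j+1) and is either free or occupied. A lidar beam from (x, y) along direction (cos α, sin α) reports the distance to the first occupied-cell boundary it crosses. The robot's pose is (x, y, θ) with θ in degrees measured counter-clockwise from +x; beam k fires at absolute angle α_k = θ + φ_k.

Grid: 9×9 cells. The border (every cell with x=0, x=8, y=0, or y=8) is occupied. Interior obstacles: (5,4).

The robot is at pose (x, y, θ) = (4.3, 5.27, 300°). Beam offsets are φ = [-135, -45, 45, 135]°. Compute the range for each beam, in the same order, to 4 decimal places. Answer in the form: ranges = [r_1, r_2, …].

beam 1: φ=-135°, α=165°
  d=(-0.9659,0.2588)  start (4,5)  tX=0.3106 tY=2.8205  stride 1/|dx|=1.0353 1/|dy|=3.8637
    cross x-line → (3,5), t=0.3106
    cross x-line → (2,5), t=1.3459
    cross x-line → (1,5), t=2.3811
    cross y-line → (1,6), t=2.8205
    cross x-line → (0,6), t=3.4164 (wall)
  → r_1 = 3.4164
beam 2: φ=-45°, α=255°
  d=(-0.2588,-0.9659)  start (4,5)  tX=1.1591 tY=0.2795  stride 1/|dx|=3.8637 1/|dy|=1.0353
    cross y-line → (4,4), t=0.2795
    cross x-line → (3,4), t=1.1591
    cross y-line → (3,3), t=1.3148
    cross y-line → (3,2), t=2.3501
    cross y-line → (3,1), t=3.3854
    cross y-line → (3,0), t=4.4206 (wall)
  → r_2 = 4.4206
beam 3: φ=45°, α=345°
  d=(0.9659,-0.2588)  start (4,5)  tX=0.7247 tY=1.0432  stride 1/|dx|=1.0353 1/|dy|=3.8637
    cross x-line → (5,5), t=0.7247
    cross y-line → (5,4), t=1.0432 (wall)
  → r_3 = 1.0432
beam 4: φ=135°, α=75°
  d=(0.2588,0.9659)  start (4,5)  tX=2.7046 tY=0.7558  stride 1/|dx|=3.8637 1/|dy|=1.0353
    cross y-line → (4,6), t=0.7558
    cross y-line → (4,7), t=1.7910
    cross x-line → (5,7), t=2.7046
    cross y-line → (5,8), t=2.8263 (wall)
  → r_4 = 2.8263

ranges = [3.4164, 4.4206, 1.0432, 2.8263]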